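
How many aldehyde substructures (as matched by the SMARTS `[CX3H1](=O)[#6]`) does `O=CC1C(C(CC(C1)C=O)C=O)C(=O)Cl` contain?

3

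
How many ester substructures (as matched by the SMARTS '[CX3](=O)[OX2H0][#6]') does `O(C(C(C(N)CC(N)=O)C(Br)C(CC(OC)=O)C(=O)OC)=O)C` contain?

3

[CX3](=O)[OX2H0][#6] is the SMARTS for an ester: a carbonyl carbon bonded to an oxygen that is itself bonded to carbon (no H on that O).
The molecule carries 3 separate instances of a methyl-ester group (-C(=O)OCH3) meeting every constraint; each maps to a distinct set of atoms, giving 3 matches.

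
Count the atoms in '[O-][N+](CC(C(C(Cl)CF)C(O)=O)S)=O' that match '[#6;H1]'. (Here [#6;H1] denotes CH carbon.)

3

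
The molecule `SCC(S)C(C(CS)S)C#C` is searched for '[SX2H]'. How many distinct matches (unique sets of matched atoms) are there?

4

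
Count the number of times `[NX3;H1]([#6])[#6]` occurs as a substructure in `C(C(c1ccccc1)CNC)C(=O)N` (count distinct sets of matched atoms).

1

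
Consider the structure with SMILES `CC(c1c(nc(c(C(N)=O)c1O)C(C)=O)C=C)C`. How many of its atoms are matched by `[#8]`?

The query [#8] means: #8 matches any oxygen atom.
Check the 18 heavy atoms by environment: 1× n (aromatic) → no; 5× c (aromatic) → no; 8× C → no; 3× O → match; 1× N → no.
That gives 3 matching atoms.

3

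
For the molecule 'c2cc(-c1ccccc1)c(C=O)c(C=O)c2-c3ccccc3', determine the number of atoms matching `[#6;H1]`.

Check the 22 heavy atoms by environment: 6× c (aromatic, H0) → no; 12× c (aromatic, H1) → match; 2× C (H1) → match; 2× O (H0) → no.
Summing the matching environments: 12 + 2 = 14 matching atoms.

14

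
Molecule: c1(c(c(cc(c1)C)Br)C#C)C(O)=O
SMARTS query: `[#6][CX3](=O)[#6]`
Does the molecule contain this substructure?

The pattern [#6][CX3](=O)[#6] describes a carbonyl carbon (no H) flanked by two carbons — a ketone.
The closest candidate here is a carboxylic acid group (-C(=O)OH), but one neighbour of the carbonyl carbon is O, not C. No other fragment satisfies the full query, so there is no match.

No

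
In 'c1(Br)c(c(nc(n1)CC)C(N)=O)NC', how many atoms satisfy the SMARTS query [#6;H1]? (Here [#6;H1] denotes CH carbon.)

Check the 14 heavy atoms by environment: 2× n (aromatic, H0) → no; 4× c (aromatic, H0) → no; 1× Br (H0) → no; 1× C (H2) → no; 2× C (H3) → no; 1× C (H0) → no; 1× O (H0) → no; 1× N (H2) → no; 1× N (H1) → no.
No environment satisfies the query, so 0 matching atoms.

0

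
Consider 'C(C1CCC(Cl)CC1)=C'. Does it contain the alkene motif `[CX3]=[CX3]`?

The pattern [CX3]=[CX3] describes a non-aromatic C=C double bond between two sp2 carbons — an alkene.
The molecule carries a vinyl group (-CH=CH2), whose atoms satisfy every constraint of the query, so the pattern matches.

Yes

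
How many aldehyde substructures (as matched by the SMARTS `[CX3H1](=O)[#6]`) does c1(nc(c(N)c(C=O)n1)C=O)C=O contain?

[CX3H1](=O)[#6] is the SMARTS for an aldehyde: an sp2 carbon with one H, double-bonded to O and single-bonded to carbon.
The molecule carries 3 separate instances of an aldehyde (-CHO) meeting every constraint; each maps to a distinct set of atoms, giving 3 matches.

3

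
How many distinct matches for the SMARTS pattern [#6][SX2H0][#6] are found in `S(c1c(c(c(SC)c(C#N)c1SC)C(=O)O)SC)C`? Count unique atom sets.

[#6][SX2H0][#6] is the SMARTS for a thioether: an aliphatic sulfur bridging two carbons with no H on the sulfur.
The molecule carries 4 separate instances of a methylthio ether (-SCH3) meeting every constraint; each maps to a distinct set of atoms, giving 4 matches.

4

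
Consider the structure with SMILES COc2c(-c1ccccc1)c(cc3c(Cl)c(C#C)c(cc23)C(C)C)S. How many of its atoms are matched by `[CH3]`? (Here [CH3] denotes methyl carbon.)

3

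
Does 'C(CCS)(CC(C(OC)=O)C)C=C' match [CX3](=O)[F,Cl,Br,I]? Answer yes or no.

The pattern [CX3](=O)[F,Cl,Br,I] describes a carbonyl carbon bonded to a halogen — an acyl halide.
The closest candidate here is a methyl-ester group (-C(=O)OCH3), but the carbonyl is bonded to -O-C, not to a halogen. No other fragment satisfies the full query, so there is no match.

No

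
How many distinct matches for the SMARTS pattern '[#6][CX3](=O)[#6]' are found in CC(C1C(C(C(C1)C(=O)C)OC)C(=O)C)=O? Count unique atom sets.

[#6][CX3](=O)[#6] is the SMARTS for a ketone: a carbonyl carbon (no H) flanked by two carbons.
The molecule carries 3 separate instances of an acetyl/ketone group (-C(=O)CH3) meeting every constraint; each maps to a distinct set of atoms, giving 3 matches.

3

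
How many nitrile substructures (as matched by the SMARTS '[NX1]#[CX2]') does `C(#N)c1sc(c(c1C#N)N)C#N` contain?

3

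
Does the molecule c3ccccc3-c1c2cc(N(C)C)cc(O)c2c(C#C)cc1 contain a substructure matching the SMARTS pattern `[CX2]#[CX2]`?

The pattern [CX2]#[CX2] describes a carbon-carbon triple bond — an alkyne.
The molecule carries an ethynyl group (-C#CH), whose atoms satisfy every constraint of the query, so the pattern matches.

Yes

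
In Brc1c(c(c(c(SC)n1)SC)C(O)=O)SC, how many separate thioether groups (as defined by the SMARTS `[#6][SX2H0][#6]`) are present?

[#6][SX2H0][#6] is the SMARTS for a thioether: an aliphatic sulfur bridging two carbons with no H on the sulfur.
The molecule carries 3 separate instances of a methylthio ether (-SCH3) meeting every constraint; each maps to a distinct set of atoms, giving 3 matches.

3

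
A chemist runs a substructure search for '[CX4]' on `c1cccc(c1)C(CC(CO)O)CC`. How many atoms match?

6

The query [CX4] means: C with X4: aliphatic carbon with exactly 4 total connections (bonds + H).
Check the 14 heavy atoms by environment: 6× C (X4) → match; 2× O (X2) → no; 6× c (aromatic, X3) → no.
That gives 6 matching atoms.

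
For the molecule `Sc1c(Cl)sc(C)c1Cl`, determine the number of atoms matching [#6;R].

4

The query [#6;R] means: carbon that is part of a ring.
Check the 9 heavy atoms by environment: 1× s (aromatic, in 5-ring) → no; 4× c (aromatic, in 5-ring) → match; 1× C (acyclic) → no; 2× Cl (acyclic) → no; 1× S (acyclic) → no.
That gives 4 matching atoms.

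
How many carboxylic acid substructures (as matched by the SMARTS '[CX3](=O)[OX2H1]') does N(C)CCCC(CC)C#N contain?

[CX3](=O)[OX2H1] is the SMARTS for a carboxylic acid: an sp2 carbon double-bonded to O and single-bonded to an -OH oxygen.
No fragment in the molecule satisfies every constraint, giving 0 matches.

0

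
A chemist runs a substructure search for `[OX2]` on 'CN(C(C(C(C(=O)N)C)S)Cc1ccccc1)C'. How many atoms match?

The query [OX2] means: aliphatic oxygen with two total connections — ether, hydroxyl, or ester single-bond O.
Check the 18 heavy atoms by environment: 7× C (X4) → no; 2× N (X3) → no; 1× C (X3) → no; 1× O (X1) → no; 1× S (X2) → no; 6× c (aromatic, X3) → no.
No environment satisfies the query, so 0 matching atoms.

0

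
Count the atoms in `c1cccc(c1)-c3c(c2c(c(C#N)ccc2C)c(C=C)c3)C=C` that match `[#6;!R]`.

The query [#6;!R] means: carbon not in any ring.
Check the 23 heavy atoms by environment: 16× c (aromatic, in 6-ring) → no; 6× C (acyclic) → match; 1× N (acyclic) → no.
That gives 6 matching atoms.

6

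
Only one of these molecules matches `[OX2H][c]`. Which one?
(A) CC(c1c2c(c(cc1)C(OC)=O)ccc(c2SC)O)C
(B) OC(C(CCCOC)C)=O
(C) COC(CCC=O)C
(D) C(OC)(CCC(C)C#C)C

[OX2H][c] describes a hydroxyl oxygen attached to an aromatic carbon (a phenol).
(A) contains a hydroxyl group (-OH), which satisfies every atom and bond constraint.
(B) has a methoxy ether (-OCH3) but the oxygen has H0, not H1.
(C) has a methoxy ether (-OCH3) but the oxygen has H0, not H1.
(D) has a methoxy ether (-OCH3) but the oxygen has H0, not H1.
So the answer is (A).

A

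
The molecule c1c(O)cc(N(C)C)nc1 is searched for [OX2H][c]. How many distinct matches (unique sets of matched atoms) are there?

[OX2H][c] is the SMARTS for a phenol: a hydroxyl oxygen attached to an aromatic carbon.
Exactly one fragment in the molecule meets all constraints, giving 1 match.

1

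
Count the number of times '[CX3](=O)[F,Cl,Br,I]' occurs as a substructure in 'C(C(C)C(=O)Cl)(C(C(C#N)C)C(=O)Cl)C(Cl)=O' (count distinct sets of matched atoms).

3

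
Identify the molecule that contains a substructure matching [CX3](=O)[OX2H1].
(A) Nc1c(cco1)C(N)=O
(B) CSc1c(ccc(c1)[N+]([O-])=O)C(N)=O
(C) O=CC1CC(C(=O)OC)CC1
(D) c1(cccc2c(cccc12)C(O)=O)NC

D

[CX3](=O)[OX2H1] describes an sp2 carbon double-bonded to O and single-bonded to an -OH oxygen (a carboxylic acid).
(A) has a primary amide (-C(=O)NH2) but the carbonyl is bonded to N, not to an -OH oxygen.
(B) has a primary amide (-C(=O)NH2) but the carbonyl is bonded to N, not to an -OH oxygen.
(C) has a methyl-ester group (-C(=O)OCH3) but the singly-bonded O has no H (OX2H0, not OX2H1).
(D) contains a carboxylic acid group (-C(=O)OH), which satisfies every atom and bond constraint.
So the answer is (D).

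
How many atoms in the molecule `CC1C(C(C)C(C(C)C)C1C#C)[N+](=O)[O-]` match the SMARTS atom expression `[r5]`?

5

The query [r5] means: r5 matches atoms in a five-membered ring.
Check the 15 heavy atoms by environment: 5× C (in 5-ring) → match; 7× C (acyclic) → no; 1× N (charge +1, acyclic) → no; 1× O (charge -1, acyclic) → no; 1× O (acyclic) → no.
That gives 5 matching atoms.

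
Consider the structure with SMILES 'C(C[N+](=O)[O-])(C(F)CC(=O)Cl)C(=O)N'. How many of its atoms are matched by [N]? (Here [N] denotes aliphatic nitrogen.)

2

Check the 14 heavy atoms by environment: 6× C → no; 3× O → no; 1× N → match; 1× N (charge +1) → match; 1× O (charge -1) → no; 1× F → no; 1× Cl → no.
Summing the matching environments: 1 + 1 = 2 matching atoms.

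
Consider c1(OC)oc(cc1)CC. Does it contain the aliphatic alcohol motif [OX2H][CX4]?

No

The pattern [OX2H][CX4] describes a hydroxyl oxygen bound to an sp3 (X4) carbon — an aliphatic alcohol.
The closest candidate here is a methoxy ether (-OCH3), but the oxygen has H0 (ether), not H1. No other fragment satisfies the full query, so there is no match.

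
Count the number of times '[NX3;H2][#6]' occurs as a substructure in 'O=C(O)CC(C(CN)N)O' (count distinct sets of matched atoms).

2

[NX3;H2][#6] is the SMARTS for a primary amine: a trivalent nitrogen with two H attached to carbon.
The molecule carries 2 separate instances of a primary amino group (-NH2) meeting every constraint; each maps to a distinct set of atoms, giving 2 matches.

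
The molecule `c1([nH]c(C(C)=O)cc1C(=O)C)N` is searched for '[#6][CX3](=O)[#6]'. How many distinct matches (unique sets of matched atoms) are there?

[#6][CX3](=O)[#6] is the SMARTS for a ketone: a carbonyl carbon (no H) flanked by two carbons.
The molecule carries 2 separate instances of an acetyl/ketone group (-C(=O)CH3) meeting every constraint; each maps to a distinct set of atoms, giving 2 matches.

2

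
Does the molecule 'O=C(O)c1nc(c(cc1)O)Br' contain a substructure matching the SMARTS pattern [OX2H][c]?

Yes

The pattern [OX2H][c] describes a hydroxyl oxygen attached to an aromatic carbon — a phenol.
The molecule carries a hydroxyl group (-OH), whose atoms satisfy every constraint of the query, so the pattern matches.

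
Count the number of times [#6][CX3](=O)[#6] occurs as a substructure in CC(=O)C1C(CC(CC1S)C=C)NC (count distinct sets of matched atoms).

1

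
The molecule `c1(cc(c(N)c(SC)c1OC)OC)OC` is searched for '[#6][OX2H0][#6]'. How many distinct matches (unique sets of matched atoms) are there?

3

[#6][OX2H0][#6] is the SMARTS for an ether: an aliphatic oxygen bridging two carbons with no H on the oxygen.
The molecule carries 3 separate instances of a methoxy ether (-OCH3) meeting every constraint; each maps to a distinct set of atoms, giving 3 matches.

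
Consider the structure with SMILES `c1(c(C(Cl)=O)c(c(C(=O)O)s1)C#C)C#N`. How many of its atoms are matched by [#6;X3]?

6

Check the 15 heavy atoms by environment: 1× s (aromatic, X2) → no; 4× c (aromatic, X3) → match; 3× C (X2) → no; 1× N (X1) → no; 2× C (X3) → match; 2× O (X1) → no; 1× Cl (X1) → no; 1× O (X2) → no.
Summing the matching environments: 4 + 2 = 6 matching atoms.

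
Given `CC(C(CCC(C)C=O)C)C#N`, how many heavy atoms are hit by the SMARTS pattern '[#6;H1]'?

4

Check the 12 heavy atoms by environment: 3× C (H3) → no; 4× C (H1) → match; 2× C (H2) → no; 1× C (H0) → no; 1× N (H0) → no; 1× O (H0) → no.
That gives 4 matching atoms.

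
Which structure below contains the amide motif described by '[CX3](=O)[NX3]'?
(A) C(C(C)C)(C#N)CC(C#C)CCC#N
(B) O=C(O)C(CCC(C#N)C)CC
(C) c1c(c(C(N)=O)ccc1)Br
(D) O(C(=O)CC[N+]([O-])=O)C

C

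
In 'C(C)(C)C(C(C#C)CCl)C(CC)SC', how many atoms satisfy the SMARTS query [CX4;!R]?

10

The query [CX4;!R] means: aliphatic carbon with four total connections, not in a ring.
Check the 14 heavy atoms by environment: 10× C (X4, acyclic) → match; 1× S (X2, acyclic) → no; 1× Cl (X1, acyclic) → no; 2× C (X2, acyclic) → no.
That gives 10 matching atoms.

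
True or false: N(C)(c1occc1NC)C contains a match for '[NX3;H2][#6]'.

False

The pattern [NX3;H2][#6] describes a trivalent nitrogen with two H attached to carbon — a primary amine.
The closest candidate here is an N-methylamino group (-NHCH3), but the nitrogen bears two carbons and only one H (H1), not H2. No other fragment satisfies the full query, so there is no match.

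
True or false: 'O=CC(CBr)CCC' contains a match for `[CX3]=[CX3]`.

The pattern [CX3]=[CX3] describes a non-aromatic C=C double bond between two sp2 carbons — an alkene.
The closest candidate here is an ethyl group (-CH2CH3), but its C-C bond is a single bond between CX4 carbons, not CX3=CX3. No other fragment satisfies the full query, so there is no match.

False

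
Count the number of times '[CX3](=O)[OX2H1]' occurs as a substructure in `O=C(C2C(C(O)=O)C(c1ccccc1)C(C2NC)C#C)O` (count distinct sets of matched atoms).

2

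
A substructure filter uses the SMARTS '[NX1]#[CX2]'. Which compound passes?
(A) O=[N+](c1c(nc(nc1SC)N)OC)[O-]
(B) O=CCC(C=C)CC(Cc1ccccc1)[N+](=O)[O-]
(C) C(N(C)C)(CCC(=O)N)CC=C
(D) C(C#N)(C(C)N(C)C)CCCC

[NX1]#[CX2] describes a nitrogen triple-bonded to a two-connected carbon (a nitrile).
(A) has a nitro group (-[N+](=O)[O-]) but there is no C#N triple bond.
(B) has a nitro group (-[N+](=O)[O-]) but there is no C#N triple bond.
(C) has a primary amide (-C(=O)NH2) but the nitrogen is NX3, not NX1.
(D) contains a nitrile (-C#N), which satisfies every atom and bond constraint.
So the answer is (D).

D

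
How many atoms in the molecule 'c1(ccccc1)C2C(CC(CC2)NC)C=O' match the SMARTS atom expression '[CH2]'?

Check the 16 heavy atoms by environment: 3× C (H2) → match; 4× C (H1) → no; 1× O (H0) → no; 1× c (aromatic, H0) → no; 5× c (aromatic, H1) → no; 1× N (H1) → no; 1× C (H3) → no.
That gives 3 matching atoms.

3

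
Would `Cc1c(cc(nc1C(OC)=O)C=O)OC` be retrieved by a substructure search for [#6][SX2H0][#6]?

The pattern [#6][SX2H0][#6] describes an aliphatic sulfur bridging two carbons with no H on the sulfur — a thioether.
The closest candidate here is a methoxy ether (-OCH3), but the bridging atom is O, not S. No other fragment satisfies the full query, so there is no match.

No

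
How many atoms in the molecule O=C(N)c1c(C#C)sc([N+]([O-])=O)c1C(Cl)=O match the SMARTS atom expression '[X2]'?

3

The query [X2] means: any atom with exactly two total connections (bonds + H).
Check the 16 heavy atoms by environment: 1× s (aromatic, X2) → match; 4× c (aromatic, X3) → no; 2× C (X2) → match; 2× C (X3) → no; 3× O (X1) → no; 1× N (X3) → no; 1× Cl (X1) → no; 1× N (charge +1, X3) → no; 1× O (charge -1, X1) → no.
Summing the matching environments: 1 + 2 = 3 matching atoms.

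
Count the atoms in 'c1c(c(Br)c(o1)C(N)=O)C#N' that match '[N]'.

The query [N] means: uppercase N matches aliphatic (non-aromatic) nitrogen only.
Check the 11 heavy atoms by environment: 1× o (aromatic) → no; 4× c (aromatic) → no; 2× C → no; 2× N → match; 1× O → no; 1× Br → no.
That gives 2 matching atoms.

2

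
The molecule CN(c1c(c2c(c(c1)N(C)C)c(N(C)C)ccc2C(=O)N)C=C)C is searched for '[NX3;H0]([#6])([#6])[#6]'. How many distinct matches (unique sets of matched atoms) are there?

3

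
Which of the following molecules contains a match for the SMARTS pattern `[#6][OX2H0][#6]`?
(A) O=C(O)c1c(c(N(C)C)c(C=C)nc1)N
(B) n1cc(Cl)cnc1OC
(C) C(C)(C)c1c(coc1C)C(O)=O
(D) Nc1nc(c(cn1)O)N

[#6][OX2H0][#6] describes an aliphatic oxygen bridging two carbons with no H on the oxygen (an ether).
(A) has a carboxylic acid group (-C(=O)OH) but the -OH oxygen has H1; the =O is OX1, not OX2.
(B) contains a methoxy ether (-OCH3), which satisfies every atom and bond constraint.
(C) has a carboxylic acid group (-C(=O)OH) but the -OH oxygen has H1; the =O is OX1, not OX2.
(D) has a hydroxyl group (-OH) but the oxygen has H1, not H0 bridging two carbons.
So the answer is (B).

B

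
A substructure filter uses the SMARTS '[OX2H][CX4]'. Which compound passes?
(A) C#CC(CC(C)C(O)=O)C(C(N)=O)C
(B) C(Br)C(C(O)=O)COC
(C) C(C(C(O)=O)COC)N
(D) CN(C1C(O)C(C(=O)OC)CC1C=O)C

[OX2H][CX4] describes a hydroxyl oxygen bound to an sp3 (X4) carbon (an aliphatic alcohol).
(A) has a carboxylic acid group (-C(=O)OH) but the -OH is on a CX3 carbonyl carbon, not a CX4 carbon.
(B) has a methoxy ether (-OCH3) but the oxygen has H0 (ether), not H1.
(C) has a methoxy ether (-OCH3) but the oxygen has H0 (ether), not H1.
(D) contains a hydroxyl group (-OH), which satisfies every atom and bond constraint.
So the answer is (D).

D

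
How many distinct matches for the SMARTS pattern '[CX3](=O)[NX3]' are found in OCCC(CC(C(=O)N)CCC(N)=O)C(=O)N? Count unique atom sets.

3

[CX3](=O)[NX3] is the SMARTS for an amide: a carbonyl carbon bonded to a trivalent nitrogen.
The molecule carries 3 separate instances of a primary amide (-C(=O)NH2) meeting every constraint; each maps to a distinct set of atoms, giving 3 matches.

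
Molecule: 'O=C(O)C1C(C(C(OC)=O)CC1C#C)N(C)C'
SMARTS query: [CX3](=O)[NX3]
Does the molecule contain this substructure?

The pattern [CX3](=O)[NX3] describes a carbonyl carbon bonded to a trivalent nitrogen — an amide.
The closest candidate here is a carboxylic acid group (-C(=O)OH), but the carbonyl is bonded to O, not to an NX3 nitrogen. No other fragment satisfies the full query, so there is no match.

No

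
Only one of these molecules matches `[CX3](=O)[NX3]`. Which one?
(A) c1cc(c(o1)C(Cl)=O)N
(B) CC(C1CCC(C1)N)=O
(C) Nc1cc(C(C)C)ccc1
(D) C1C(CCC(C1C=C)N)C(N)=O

D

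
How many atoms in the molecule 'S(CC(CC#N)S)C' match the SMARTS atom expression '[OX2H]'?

Check the 8 heavy atoms by environment: 2× C (H2, X4) → no; 1× C (H1, X4) → no; 1× C (H0, X2) → no; 1× N (H0, X1) → no; 1× S (H1, X2) → no; 1× S (H0, X2) → no; 1× C (H3, X4) → no.
No environment satisfies the query, so 0 matching atoms.

0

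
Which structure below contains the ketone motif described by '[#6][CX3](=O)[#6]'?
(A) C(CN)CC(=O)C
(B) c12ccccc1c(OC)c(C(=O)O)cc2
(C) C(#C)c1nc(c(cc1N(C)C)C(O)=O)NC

[#6][CX3](=O)[#6] describes a carbonyl carbon (no H) flanked by two carbons (a ketone).
(A) contains an acetyl/ketone group (-C(=O)CH3), which satisfies every atom and bond constraint.
(B) has a carboxylic acid group (-C(=O)OH) but one neighbour of the carbonyl carbon is O, not C.
(C) has a carboxylic acid group (-C(=O)OH) but one neighbour of the carbonyl carbon is O, not C.
So the answer is (A).

A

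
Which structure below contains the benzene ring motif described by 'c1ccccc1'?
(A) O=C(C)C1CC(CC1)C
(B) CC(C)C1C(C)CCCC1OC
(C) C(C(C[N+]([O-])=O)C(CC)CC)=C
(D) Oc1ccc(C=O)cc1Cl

D

c1ccccc1 describes six aromatic carbons in a ring (a benzene ring).
(A) has a methyl group (-CH3) but no six-membered all-carbon aromatic ring is present.
(B) has a methyl group (-CH3) but no six-membered all-carbon aromatic ring is present.
(C) has a methyl group (-CH3) but no six-membered all-carbon aromatic ring is present.
(D) contains the required atom environment, so the pattern matches.
So the answer is (D).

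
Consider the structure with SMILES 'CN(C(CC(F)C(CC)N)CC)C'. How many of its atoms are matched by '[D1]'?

Check the 13 heavy atoms by environment: 3× C (D2) → no; 3× C (D3) → no; 1× F (D1) → match; 4× C (D1) → match; 1× N (D3) → no; 1× N (D1) → match.
Summing the matching environments: 1 + 4 + 1 = 6 matching atoms.

6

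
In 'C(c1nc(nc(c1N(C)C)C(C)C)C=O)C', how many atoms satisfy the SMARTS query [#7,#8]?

4

Check the 16 heavy atoms by environment: 2× n (aromatic) → match; 4× c (aromatic) → no; 1× N → match; 8× C → no; 1× O → match.
Summing the matching environments: 2 + 1 + 1 = 4 matching atoms.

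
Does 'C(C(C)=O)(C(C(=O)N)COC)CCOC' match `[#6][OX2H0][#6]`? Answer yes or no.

The pattern [#6][OX2H0][#6] describes an aliphatic oxygen bridging two carbons with no H on the oxygen — an ether.
The molecule carries a methoxy ether (-OCH3), whose atoms satisfy every constraint of the query, so the pattern matches.

Yes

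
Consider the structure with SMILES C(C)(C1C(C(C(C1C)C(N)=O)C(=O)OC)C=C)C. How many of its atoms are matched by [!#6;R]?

0

Check the 18 heavy atoms by environment: 5× C (in 5-ring) → no; 9× C (acyclic) → no; 3× O (acyclic) → no; 1× N (acyclic) → no.
No environment satisfies the query, so 0 matching atoms.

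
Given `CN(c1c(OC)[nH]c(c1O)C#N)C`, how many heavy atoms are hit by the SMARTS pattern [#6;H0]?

5

The query [#6;H0] means: any carbon with no attached hydrogen.
Check the 13 heavy atoms by environment: 1× n (aromatic, H1) → no; 4× c (aromatic, H0) → match; 1× C (H0) → match; 2× N (H0) → no; 1× O (H0) → no; 3× C (H3) → no; 1× O (H1) → no.
Summing the matching environments: 4 + 1 = 5 matching atoms.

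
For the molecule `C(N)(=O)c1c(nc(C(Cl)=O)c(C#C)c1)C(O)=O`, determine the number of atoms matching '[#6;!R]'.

5

The query [#6;!R] means: carbon not in any ring.
Check the 17 heavy atoms by environment: 1× n (aromatic, in 6-ring) → no; 5× c (aromatic, in 6-ring) → no; 5× C (acyclic) → match; 4× O (acyclic) → no; 1× N (acyclic) → no; 1× Cl (acyclic) → no.
That gives 5 matching atoms.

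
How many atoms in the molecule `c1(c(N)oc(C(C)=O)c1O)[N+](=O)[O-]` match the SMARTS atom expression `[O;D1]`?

4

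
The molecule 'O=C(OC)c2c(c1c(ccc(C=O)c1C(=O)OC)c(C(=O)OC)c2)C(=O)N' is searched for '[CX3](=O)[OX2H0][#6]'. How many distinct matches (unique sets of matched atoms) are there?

3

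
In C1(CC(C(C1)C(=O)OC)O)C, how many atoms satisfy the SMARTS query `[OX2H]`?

The query [OX2H] means: aliphatic oxygen with two connections, one of which is H — an -OH oxygen.
Check the 11 heavy atoms by environment: 2× C (H2, X4) → no; 3× C (H1, X4) → no; 1× C (H0, X3) → no; 1× O (H0, X1) → no; 1× O (H0, X2) → no; 2× C (H3, X4) → no; 1× O (H1, X2) → match.
That gives 1 matching atom.

1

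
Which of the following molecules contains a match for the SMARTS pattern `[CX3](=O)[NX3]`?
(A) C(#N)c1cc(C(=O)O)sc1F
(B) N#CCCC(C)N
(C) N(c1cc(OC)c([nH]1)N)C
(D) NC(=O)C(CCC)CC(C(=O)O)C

D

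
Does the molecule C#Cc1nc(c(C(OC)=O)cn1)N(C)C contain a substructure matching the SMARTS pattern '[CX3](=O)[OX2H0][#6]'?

The pattern [CX3](=O)[OX2H0][#6] describes a carbonyl carbon bonded to an oxygen that is itself bonded to carbon (no H on that O) — an ester.
The molecule carries a methyl-ester group (-C(=O)OCH3), whose atoms satisfy every constraint of the query, so the pattern matches.

Yes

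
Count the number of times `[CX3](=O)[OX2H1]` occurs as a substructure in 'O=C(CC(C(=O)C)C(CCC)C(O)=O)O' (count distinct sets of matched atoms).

2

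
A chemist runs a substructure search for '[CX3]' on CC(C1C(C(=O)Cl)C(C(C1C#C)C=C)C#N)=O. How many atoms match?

4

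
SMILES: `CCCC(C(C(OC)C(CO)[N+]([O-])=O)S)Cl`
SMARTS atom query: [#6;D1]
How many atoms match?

2

The query [#6;D1] means: carbon bonded to exactly one heavy atom.
Check the 16 heavy atoms by environment: 3× C (D2) → no; 4× C (D3) → no; 1× S (D1) → no; 1× N (charge +1, D3) → no; 1× O (charge -1, D1) → no; 2× O (D1) → no; 1× Cl (D1) → no; 2× C (D1) → match; 1× O (D2) → no.
That gives 2 matching atoms.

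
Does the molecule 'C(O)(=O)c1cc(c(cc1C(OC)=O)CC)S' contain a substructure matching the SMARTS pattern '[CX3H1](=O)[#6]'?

No

The pattern [CX3H1](=O)[#6] describes an sp2 carbon with one H, double-bonded to O and single-bonded to carbon — an aldehyde.
The closest candidate here is a carboxylic acid group (-C(=O)OH), but the carbonyl carbon has H0 and is bonded to O, not H1. No other fragment satisfies the full query, so there is no match.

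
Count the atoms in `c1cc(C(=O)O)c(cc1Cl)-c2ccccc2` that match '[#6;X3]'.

Check the 16 heavy atoms by environment: 12× c (aromatic, X3) → match; 1× C (X3) → match; 1× O (X1) → no; 1× O (X2) → no; 1× Cl (X1) → no.
Summing the matching environments: 12 + 1 = 13 matching atoms.

13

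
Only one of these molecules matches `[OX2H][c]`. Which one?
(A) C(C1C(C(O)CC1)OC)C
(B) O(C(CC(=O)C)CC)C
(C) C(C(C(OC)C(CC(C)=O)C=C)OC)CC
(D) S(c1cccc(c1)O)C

D

[OX2H][c] describes a hydroxyl oxygen attached to an aromatic carbon (a phenol).
(A) has a hydroxyl group (-OH) but the -OH is on an aliphatic carbon, not an aromatic c.
(B) has a methoxy ether (-OCH3) but the oxygen has H0, not H1.
(C) has a methoxy ether (-OCH3) but the oxygen has H0, not H1.
(D) contains a hydroxyl group (-OH), which satisfies every atom and bond constraint.
So the answer is (D).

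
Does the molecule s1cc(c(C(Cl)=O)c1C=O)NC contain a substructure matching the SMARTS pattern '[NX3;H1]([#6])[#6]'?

Yes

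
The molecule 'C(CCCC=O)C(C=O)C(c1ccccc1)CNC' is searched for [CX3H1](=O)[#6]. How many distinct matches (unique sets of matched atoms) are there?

2

[CX3H1](=O)[#6] is the SMARTS for an aldehyde: an sp2 carbon with one H, double-bonded to O and single-bonded to carbon.
The molecule carries 2 separate instances of an aldehyde (-CHO) meeting every constraint; each maps to a distinct set of atoms, giving 2 matches.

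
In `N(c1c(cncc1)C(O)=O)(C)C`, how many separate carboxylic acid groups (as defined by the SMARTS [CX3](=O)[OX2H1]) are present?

[CX3](=O)[OX2H1] is the SMARTS for a carboxylic acid: an sp2 carbon double-bonded to O and single-bonded to an -OH oxygen.
Exactly one fragment in the molecule meets all constraints, giving 1 match.

1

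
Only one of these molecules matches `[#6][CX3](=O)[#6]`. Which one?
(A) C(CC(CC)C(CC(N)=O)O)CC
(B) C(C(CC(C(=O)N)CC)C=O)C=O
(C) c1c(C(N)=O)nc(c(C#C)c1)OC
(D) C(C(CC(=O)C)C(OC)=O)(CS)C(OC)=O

[#6][CX3](=O)[#6] describes a carbonyl carbon (no H) flanked by two carbons (a ketone).
(A) has a primary amide (-C(=O)NH2) but one neighbour of the carbonyl carbon is N, not C.
(B) has an aldehyde (-CHO) but the carbonyl carbon has H1, so it is not flanked by two carbons.
(C) has a primary amide (-C(=O)NH2) but one neighbour of the carbonyl carbon is N, not C.
(D) contains an acetyl/ketone group (-C(=O)CH3), which satisfies every atom and bond constraint.
So the answer is (D).

D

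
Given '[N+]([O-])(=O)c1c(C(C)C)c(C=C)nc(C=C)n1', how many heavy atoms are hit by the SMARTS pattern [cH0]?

The query [cH0] means: aromatic carbon with no attached hydrogen (substituted or ring-fusion).
Check the 16 heavy atoms by environment: 2× n (aromatic, H0) → no; 4× c (aromatic, H0) → match; 1× N (charge +1, H0) → no; 1× O (charge -1, H0) → no; 1× O (H0) → no; 3× C (H1) → no; 2× C (H2) → no; 2× C (H3) → no.
That gives 4 matching atoms.

4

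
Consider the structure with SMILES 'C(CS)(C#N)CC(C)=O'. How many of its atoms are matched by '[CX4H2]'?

The query [CX4H2] means: sp3 carbon (X4) with exactly two hydrogens.
Check the 9 heavy atoms by environment: 2× C (H2, X4) → match; 1× C (H1, X4) → no; 1× S (H1, X2) → no; 1× C (H0, X3) → no; 1× O (H0, X1) → no; 1× C (H3, X4) → no; 1× C (H0, X2) → no; 1× N (H0, X1) → no.
That gives 2 matching atoms.

2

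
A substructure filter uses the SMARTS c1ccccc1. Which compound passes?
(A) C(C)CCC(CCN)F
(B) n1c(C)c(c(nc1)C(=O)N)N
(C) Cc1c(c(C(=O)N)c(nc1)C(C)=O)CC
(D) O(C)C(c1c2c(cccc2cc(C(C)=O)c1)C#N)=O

c1ccccc1 describes six aromatic carbons in a ring (a benzene ring).
(A) has a methyl group (-CH3) but no six-membered all-carbon aromatic ring is present.
(B) has a methyl group (-CH3) but no six-membered all-carbon aromatic ring is present.
(C) has a methyl group (-CH3) but no six-membered all-carbon aromatic ring is present.
(D) contains the required atom environment, so the pattern matches.
So the answer is (D).

D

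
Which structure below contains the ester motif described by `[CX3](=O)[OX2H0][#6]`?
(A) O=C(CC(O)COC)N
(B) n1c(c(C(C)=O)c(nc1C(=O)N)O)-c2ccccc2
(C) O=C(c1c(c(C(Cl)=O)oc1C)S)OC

C

[CX3](=O)[OX2H0][#6] describes a carbonyl carbon bonded to an oxygen that is itself bonded to carbon (no H on that O) (an ester).
(A) has a primary amide (-C(=O)NH2) but the carbonyl is bonded to N, not to an O-C linkage.
(B) has a primary amide (-C(=O)NH2) but the carbonyl is bonded to N, not to an O-C linkage.
(C) contains a methyl-ester group (-C(=O)OCH3), which satisfies every atom and bond constraint.
So the answer is (C).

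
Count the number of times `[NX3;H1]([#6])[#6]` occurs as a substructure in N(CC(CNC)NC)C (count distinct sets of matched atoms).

3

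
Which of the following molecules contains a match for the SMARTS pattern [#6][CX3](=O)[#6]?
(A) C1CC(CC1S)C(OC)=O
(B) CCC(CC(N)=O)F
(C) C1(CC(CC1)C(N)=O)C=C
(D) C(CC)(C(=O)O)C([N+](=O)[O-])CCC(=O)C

[#6][CX3](=O)[#6] describes a carbonyl carbon (no H) flanked by two carbons (a ketone).
(A) has a methyl-ester group (-C(=O)OCH3) but one neighbour of the carbonyl carbon is O, not C.
(B) has a primary amide (-C(=O)NH2) but one neighbour of the carbonyl carbon is N, not C.
(C) has a primary amide (-C(=O)NH2) but one neighbour of the carbonyl carbon is N, not C.
(D) contains an acetyl/ketone group (-C(=O)CH3), which satisfies every atom and bond constraint.
So the answer is (D).

D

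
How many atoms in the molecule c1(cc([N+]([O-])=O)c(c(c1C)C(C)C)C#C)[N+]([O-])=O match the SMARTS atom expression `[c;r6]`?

6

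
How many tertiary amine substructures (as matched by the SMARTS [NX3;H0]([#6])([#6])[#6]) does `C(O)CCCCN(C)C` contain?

[NX3;H0]([#6])([#6])[#6] is the SMARTS for a tertiary amine: a trivalent nitrogen with no H, bonded to three carbons.
Exactly one fragment in the molecule meets all constraints, giving 1 match.

1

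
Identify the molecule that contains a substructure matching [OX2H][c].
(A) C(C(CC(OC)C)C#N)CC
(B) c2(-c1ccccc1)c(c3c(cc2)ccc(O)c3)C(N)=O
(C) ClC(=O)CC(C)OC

[OX2H][c] describes a hydroxyl oxygen attached to an aromatic carbon (a phenol).
(A) has a methoxy ether (-OCH3) but the oxygen has H0, not H1.
(B) contains a hydroxyl group (-OH), which satisfies every atom and bond constraint.
(C) has a methoxy ether (-OCH3) but the oxygen has H0, not H1.
So the answer is (B).

B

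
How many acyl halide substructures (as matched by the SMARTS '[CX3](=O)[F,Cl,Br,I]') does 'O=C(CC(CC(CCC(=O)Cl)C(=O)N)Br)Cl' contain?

[CX3](=O)[F,Cl,Br,I] is the SMARTS for an acyl halide: a carbonyl carbon bonded to a halogen.
The molecule carries 2 separate instances of an acyl chloride (-C(=O)Cl) meeting every constraint; each maps to a distinct set of atoms, giving 2 matches.

2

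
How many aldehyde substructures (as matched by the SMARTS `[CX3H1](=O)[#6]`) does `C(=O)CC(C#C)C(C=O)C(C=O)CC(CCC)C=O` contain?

4

[CX3H1](=O)[#6] is the SMARTS for an aldehyde: an sp2 carbon with one H, double-bonded to O and single-bonded to carbon.
The molecule carries 4 separate instances of an aldehyde (-CHO) meeting every constraint; each maps to a distinct set of atoms, giving 4 matches.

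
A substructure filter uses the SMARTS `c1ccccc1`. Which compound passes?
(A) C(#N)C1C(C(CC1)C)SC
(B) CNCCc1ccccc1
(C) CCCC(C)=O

B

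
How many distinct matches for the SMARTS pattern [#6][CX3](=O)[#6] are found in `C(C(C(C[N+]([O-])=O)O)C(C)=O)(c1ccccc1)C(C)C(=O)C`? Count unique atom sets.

[#6][CX3](=O)[#6] is the SMARTS for a ketone: a carbonyl carbon (no H) flanked by two carbons.
The molecule carries 2 separate instances of an acetyl/ketone group (-C(=O)CH3) meeting every constraint; each maps to a distinct set of atoms, giving 2 matches.

2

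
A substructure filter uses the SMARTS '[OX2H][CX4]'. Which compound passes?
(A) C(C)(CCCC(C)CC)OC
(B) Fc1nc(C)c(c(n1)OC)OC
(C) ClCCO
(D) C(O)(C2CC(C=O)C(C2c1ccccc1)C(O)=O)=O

[OX2H][CX4] describes a hydroxyl oxygen bound to an sp3 (X4) carbon (an aliphatic alcohol).
(A) has a methoxy ether (-OCH3) but the oxygen has H0 (ether), not H1.
(B) has a methoxy ether (-OCH3) but the oxygen has H0 (ether), not H1.
(C) contains a hydroxyl group (-OH), which satisfies every atom and bond constraint.
(D) has a carboxylic acid group (-C(=O)OH) but the -OH is on a CX3 carbonyl carbon, not a CX4 carbon.
So the answer is (C).

C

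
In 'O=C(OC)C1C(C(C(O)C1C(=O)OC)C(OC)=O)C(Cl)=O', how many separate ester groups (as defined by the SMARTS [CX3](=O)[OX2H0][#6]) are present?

3

[CX3](=O)[OX2H0][#6] is the SMARTS for an ester: a carbonyl carbon bonded to an oxygen that is itself bonded to carbon (no H on that O).
The molecule carries 3 separate instances of a methyl-ester group (-C(=O)OCH3) meeting every constraint; each maps to a distinct set of atoms, giving 3 matches.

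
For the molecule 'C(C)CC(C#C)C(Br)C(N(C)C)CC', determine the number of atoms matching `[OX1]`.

The query [OX1] means: aliphatic oxygen with one total connection — typically a carbonyl =O or an oxide.
Check the 14 heavy atoms by environment: 10× C (X4) → no; 1× N (X3) → no; 1× Br (X1) → no; 2× C (X2) → no.
No environment satisfies the query, so 0 matching atoms.

0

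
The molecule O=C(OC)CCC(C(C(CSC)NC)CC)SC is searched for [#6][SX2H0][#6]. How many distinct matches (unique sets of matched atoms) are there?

[#6][SX2H0][#6] is the SMARTS for a thioether: an aliphatic sulfur bridging two carbons with no H on the sulfur.
The molecule carries 2 separate instances of a methylthio ether (-SCH3) meeting every constraint; each maps to a distinct set of atoms, giving 2 matches.

2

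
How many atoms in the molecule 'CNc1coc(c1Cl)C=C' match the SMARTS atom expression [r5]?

5

Check the 10 heavy atoms by environment: 1× o (aromatic, in 5-ring) → match; 4× c (aromatic, in 5-ring) → match; 1× Cl (acyclic) → no; 1× N (acyclic) → no; 3× C (acyclic) → no.
Summing the matching environments: 1 + 4 = 5 matching atoms.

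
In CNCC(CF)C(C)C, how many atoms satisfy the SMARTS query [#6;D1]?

3

The query [#6;D1] means: carbon bonded to exactly one heavy atom.
Check the 9 heavy atoms by environment: 2× C (D2) → no; 2× C (D3) → no; 1× N (D2) → no; 3× C (D1) → match; 1× F (D1) → no.
That gives 3 matching atoms.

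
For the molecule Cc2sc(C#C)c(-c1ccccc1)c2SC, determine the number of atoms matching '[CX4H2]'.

Check the 16 heavy atoms by environment: 1× s (aromatic, H0, X2) → no; 5× c (aromatic, H0, X3) → no; 1× C (H0, X2) → no; 1× C (H1, X2) → no; 5× c (aromatic, H1, X3) → no; 2× C (H3, X4) → no; 1× S (H0, X2) → no.
No environment satisfies the query, so 0 matching atoms.

0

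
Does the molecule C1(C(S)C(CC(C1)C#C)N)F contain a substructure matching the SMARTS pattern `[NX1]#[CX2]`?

No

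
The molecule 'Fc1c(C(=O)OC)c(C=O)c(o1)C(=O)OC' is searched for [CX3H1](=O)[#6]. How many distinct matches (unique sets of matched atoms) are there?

1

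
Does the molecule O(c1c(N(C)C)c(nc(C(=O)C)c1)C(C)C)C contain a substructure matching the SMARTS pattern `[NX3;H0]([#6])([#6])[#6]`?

The pattern [NX3;H0]([#6])([#6])[#6] describes a trivalent nitrogen with no H, bonded to three carbons — a tertiary amine.
The molecule carries a dimethylamino group (-N(CH3)2), whose atoms satisfy every constraint of the query, so the pattern matches.

Yes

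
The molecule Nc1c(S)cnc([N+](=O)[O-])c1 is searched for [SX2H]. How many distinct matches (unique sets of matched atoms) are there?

1

[SX2H] is the SMARTS for a thiol: an aliphatic sulfur with two connections, one being H.
Exactly one fragment in the molecule meets all constraints, giving 1 match.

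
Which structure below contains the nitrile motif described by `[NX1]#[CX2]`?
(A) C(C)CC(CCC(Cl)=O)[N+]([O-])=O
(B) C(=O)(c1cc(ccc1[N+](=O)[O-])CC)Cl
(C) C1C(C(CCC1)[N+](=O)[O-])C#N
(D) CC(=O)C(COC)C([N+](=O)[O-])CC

[NX1]#[CX2] describes a nitrogen triple-bonded to a two-connected carbon (a nitrile).
(A) has a nitro group (-[N+](=O)[O-]) but there is no C#N triple bond.
(B) has a nitro group (-[N+](=O)[O-]) but there is no C#N triple bond.
(C) contains a nitrile (-C#N), which satisfies every atom and bond constraint.
(D) has a nitro group (-[N+](=O)[O-]) but there is no C#N triple bond.
So the answer is (C).

C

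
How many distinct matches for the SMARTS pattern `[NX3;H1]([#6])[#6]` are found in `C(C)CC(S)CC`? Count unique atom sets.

0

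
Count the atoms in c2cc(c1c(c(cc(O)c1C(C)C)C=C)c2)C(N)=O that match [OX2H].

1

Check the 19 heavy atoms by environment: 6× c (aromatic, H0, X3) → no; 4× c (aromatic, H1, X3) → no; 1× C (H0, X3) → no; 1× O (H0, X1) → no; 1× N (H2, X3) → no; 1× C (H1, X3) → no; 1× C (H2, X3) → no; 1× C (H1, X4) → no; 2× C (H3, X4) → no; 1× O (H1, X2) → match.
That gives 1 matching atom.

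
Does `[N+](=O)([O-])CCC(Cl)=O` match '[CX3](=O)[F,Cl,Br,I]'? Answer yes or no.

The pattern [CX3](=O)[F,Cl,Br,I] describes a carbonyl carbon bonded to a halogen — an acyl halide.
The molecule carries an acyl chloride (-C(=O)Cl), whose atoms satisfy every constraint of the query, so the pattern matches.

Yes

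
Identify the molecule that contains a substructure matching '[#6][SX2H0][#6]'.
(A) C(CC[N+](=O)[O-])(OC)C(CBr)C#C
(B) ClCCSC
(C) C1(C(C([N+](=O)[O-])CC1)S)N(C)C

B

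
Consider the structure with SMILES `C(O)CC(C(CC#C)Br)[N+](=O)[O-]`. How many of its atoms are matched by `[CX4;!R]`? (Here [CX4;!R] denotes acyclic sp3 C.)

5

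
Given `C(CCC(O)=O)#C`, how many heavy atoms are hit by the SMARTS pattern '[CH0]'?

2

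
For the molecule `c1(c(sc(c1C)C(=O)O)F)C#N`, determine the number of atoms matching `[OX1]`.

The query [OX1] means: aliphatic oxygen with one total connection — typically a carbonyl =O or an oxide.
Check the 12 heavy atoms by environment: 1× s (aromatic, X2) → no; 4× c (aromatic, X3) → no; 1× F (X1) → no; 1× C (X2) → no; 1× N (X1) → no; 1× C (X4) → no; 1× C (X3) → no; 1× O (X1) → match; 1× O (X2) → no.
That gives 1 matching atom.

1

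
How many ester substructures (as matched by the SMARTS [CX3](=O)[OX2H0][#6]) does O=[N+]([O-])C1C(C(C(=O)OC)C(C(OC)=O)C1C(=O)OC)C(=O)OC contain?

4

[CX3](=O)[OX2H0][#6] is the SMARTS for an ester: a carbonyl carbon bonded to an oxygen that is itself bonded to carbon (no H on that O).
The molecule carries 4 separate instances of a methyl-ester group (-C(=O)OCH3) meeting every constraint; each maps to a distinct set of atoms, giving 4 matches.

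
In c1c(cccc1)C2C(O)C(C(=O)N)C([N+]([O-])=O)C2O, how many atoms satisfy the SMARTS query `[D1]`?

The query [D1] means: atom with exactly one heavy-atom neighbour (degree 1).
Check the 19 heavy atoms by environment: 6× C (D3) → no; 4× O (D1) → match; 1× c (aromatic, D3) → no; 5× c (aromatic, D2) → no; 1× N (D1) → match; 1× N (charge +1, D3) → no; 1× O (charge -1, D1) → match.
Summing the matching environments: 4 + 1 + 1 = 6 matching atoms.

6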